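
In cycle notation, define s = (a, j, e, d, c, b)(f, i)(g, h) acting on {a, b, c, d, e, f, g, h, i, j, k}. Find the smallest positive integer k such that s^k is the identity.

6

The cycle type of s is (6, 2, 2, 1).
The order is lcm(6, 2, 2) = 6.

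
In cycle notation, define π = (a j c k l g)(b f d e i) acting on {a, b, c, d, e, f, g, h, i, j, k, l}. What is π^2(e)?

b

e lies in the 5-cycle (b f d e i).
Advancing 2 steps from e: e → i → b.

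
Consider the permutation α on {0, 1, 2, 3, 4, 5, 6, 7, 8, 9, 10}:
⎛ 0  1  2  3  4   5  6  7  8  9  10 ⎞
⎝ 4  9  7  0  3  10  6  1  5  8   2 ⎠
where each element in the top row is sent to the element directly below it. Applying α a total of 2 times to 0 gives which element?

Tracing 0 → 4 → … returns to 0 after 3 steps, so 0 lies in a 3-cycle (0 4 3).
Advancing 2 steps from 0: 0 → 4 → 3.

3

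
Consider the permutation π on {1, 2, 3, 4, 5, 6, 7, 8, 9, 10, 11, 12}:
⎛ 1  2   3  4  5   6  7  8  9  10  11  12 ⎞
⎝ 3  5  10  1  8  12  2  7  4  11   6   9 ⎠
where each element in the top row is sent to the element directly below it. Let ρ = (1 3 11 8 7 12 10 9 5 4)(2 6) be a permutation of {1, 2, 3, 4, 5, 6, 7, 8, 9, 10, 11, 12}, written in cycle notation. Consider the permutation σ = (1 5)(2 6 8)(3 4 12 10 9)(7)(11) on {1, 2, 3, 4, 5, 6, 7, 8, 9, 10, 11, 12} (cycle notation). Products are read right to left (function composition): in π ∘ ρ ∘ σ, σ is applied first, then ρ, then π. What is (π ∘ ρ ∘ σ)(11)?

Chase 11: σ(11) = 11; ρ(11) = 8; π(8) = 7. Hence (π ∘ ρ ∘ σ)(11) = 7.

7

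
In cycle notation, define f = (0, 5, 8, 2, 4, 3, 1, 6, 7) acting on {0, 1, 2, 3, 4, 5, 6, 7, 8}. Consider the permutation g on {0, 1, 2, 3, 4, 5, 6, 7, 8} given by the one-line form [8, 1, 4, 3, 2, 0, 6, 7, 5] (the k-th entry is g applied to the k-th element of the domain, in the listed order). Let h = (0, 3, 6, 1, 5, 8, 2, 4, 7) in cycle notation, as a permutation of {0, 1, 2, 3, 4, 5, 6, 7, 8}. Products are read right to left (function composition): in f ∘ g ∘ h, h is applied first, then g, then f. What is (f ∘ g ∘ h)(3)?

Apply the permutations in order: h(3) = 6, then g(6) = 6, then f(6) = 7. So (f ∘ g ∘ h)(3) = 7.

7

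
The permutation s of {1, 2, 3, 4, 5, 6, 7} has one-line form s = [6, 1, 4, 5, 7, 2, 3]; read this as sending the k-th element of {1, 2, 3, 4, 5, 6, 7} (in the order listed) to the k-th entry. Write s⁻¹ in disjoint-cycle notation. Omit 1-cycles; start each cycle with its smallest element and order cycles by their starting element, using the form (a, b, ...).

First write s in disjoint cycles: (1, 6, 2)(3, 4, 5, 7).
The inverse reverses every cycle; in canonical form, s⁻¹ = (1, 2, 6)(3, 7, 5, 4).

(1, 2, 6)(3, 7, 5, 4)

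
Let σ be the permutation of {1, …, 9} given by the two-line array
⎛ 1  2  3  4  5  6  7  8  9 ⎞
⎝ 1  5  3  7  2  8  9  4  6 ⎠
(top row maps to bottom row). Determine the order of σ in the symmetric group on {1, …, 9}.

10

The disjoint-cycle form of σ has cycle lengths 5, 2, 1, 1.
The order is lcm(5, 2) = 10.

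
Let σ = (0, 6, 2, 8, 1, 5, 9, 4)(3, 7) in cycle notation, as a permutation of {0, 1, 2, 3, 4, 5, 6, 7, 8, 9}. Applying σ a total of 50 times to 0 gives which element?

0 lies in the 8-cycle (0, 6, 2, 8, 1, 5, 9, 4).
On an 8-cycle, σ^8 is the identity, so σ^50 = σ^2 there (50 ≡ 2 mod 8).
Advancing 2 steps from 0: 0 → 6 → 2.

2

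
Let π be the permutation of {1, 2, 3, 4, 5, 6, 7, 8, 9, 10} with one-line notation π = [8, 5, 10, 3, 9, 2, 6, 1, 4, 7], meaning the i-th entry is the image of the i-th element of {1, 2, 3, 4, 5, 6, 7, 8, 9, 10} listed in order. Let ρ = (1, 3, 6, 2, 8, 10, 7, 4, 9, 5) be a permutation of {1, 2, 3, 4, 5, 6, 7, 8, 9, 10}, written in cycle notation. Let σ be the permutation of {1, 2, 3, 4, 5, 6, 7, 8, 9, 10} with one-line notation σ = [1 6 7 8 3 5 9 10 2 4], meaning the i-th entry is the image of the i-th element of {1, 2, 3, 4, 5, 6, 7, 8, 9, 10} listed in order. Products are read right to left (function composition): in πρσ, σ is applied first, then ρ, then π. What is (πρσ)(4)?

7

(πρσ)(4) = π(ρ(σ(4))). σ(4) = 8, then ρ(8) = 10, then π(10) = 7, so the result is 7.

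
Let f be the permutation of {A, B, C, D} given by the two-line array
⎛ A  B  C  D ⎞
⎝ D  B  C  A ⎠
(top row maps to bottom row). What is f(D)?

The entry below D in the array is A, so f(D) = A.

A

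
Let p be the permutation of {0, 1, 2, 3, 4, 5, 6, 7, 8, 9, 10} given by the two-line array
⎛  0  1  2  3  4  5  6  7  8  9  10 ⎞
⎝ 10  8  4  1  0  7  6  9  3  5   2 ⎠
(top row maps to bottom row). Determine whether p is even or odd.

In disjoint-cycle form the cycle lengths are 4, 3, 3, 1.
A cycle is odd iff its length is even; p has 1 even-length cycle, so sgn(p) = (−1)^1 and p is odd.

odd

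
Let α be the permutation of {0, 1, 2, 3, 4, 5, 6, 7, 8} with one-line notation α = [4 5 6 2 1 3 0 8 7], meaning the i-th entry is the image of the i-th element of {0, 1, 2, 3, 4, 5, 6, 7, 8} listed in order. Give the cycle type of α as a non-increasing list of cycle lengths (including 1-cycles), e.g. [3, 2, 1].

The disjoint cycles are (0 4 1 5 3 2 6)(7 8), with lengths 7, 2 in non-increasing order.

[7, 2]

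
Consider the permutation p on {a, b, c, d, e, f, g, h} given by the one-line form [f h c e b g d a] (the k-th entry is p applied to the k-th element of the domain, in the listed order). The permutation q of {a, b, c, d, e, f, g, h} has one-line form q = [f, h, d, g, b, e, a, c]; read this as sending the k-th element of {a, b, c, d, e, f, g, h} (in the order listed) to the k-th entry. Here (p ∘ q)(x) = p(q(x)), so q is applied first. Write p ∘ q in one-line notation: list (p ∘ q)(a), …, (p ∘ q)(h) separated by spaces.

(p ∘ q)(x) = p(q(x)). Computing each image: p(q(a)) = p(f) = g, p(q(b)) = p(h) = a, p(q(c)) = p(d) = e, p(q(d)) = p(g) = d, p(q(e)) = p(b) = h, p(q(f)) = p(e) = b, p(q(g)) = p(a) = f, p(q(h)) = p(c) = c.
Hence p ∘ q = [g a e d h b f c].

g a e d h b f c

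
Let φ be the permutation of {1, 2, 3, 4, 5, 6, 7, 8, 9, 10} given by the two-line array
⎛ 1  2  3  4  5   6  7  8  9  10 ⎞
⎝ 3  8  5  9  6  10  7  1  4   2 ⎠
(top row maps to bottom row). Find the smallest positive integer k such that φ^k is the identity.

Decomposing into disjoint cycles gives cycle lengths 7, 2, 1.
The order is lcm(7, 2) = 14.

14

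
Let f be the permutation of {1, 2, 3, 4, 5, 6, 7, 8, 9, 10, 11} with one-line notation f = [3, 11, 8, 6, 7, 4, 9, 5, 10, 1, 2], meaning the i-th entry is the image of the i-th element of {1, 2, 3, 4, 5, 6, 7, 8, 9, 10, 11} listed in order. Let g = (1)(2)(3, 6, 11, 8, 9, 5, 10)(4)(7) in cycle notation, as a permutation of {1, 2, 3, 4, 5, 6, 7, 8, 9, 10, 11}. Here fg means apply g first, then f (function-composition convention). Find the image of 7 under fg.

9

First apply g: g(7) = 7, then f(7) = 9. Thus (fg)(7) = 9.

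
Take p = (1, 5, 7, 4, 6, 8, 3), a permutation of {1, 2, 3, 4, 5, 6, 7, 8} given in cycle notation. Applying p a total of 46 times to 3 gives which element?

4

3 lies in the 7-cycle (1, 5, 7, 4, 6, 8, 3).
Since the cycle has length 7, p^46 acts on it the same as p^4 (46 mod 7 = 4).
Advancing 4 steps from 3: 3 → 1 → 5 → 7 → 4.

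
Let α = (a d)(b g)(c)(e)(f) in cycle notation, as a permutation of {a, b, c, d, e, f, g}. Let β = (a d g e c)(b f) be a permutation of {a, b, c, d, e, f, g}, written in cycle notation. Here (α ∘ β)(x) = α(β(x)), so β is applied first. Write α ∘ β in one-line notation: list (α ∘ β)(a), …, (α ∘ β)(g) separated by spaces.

For each element, apply β then α: a → d → a; b → f → f; c → a → d; d → g → b; e → c → c; f → b → g; g → e → e.
Collecting the images, α ∘ β = [a f d b c g e].

a f d b c g e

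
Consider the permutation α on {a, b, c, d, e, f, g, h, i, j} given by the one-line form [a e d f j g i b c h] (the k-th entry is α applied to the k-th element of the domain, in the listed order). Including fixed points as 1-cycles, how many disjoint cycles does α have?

The cycle decomposition is (a)(b e j h)(c d f g i), which has 3 cycles (counting 1-cycles).

3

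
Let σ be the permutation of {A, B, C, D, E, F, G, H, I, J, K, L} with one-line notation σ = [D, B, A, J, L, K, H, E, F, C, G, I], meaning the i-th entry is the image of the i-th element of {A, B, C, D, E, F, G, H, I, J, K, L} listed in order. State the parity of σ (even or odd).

In disjoint-cycle form the cycle lengths are 7, 4, 1.
A cycle is odd iff its length is even; σ has 1 even-length cycle, so sgn(σ) = (−1)^1 and σ is odd.

odd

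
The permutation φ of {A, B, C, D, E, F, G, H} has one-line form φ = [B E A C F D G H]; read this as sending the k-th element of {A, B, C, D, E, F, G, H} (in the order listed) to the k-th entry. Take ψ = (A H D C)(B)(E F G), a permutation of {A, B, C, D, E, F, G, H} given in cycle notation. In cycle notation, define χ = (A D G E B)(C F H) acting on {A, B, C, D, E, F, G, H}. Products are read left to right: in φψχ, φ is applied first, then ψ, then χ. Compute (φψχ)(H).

Chase H: φ(H) = H; ψ(H) = D; χ(D) = G. Hence (φψχ)(H) = G.

G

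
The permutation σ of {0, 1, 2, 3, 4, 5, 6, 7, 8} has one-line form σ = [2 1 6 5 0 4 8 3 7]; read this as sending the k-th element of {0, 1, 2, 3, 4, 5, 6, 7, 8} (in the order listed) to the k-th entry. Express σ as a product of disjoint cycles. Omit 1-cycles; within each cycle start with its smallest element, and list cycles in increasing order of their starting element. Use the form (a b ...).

From 0: 0 → 2 → 6 → 8 → 7 → 3 → 5 → 4 → 0, closing the cycle (0 2 6 8 7 3 5 4).
Repeating from the next unused element and collecting all non-trivial cycles gives (0 2 6 8 7 3 5 4).

(0 2 6 8 7 3 5 4)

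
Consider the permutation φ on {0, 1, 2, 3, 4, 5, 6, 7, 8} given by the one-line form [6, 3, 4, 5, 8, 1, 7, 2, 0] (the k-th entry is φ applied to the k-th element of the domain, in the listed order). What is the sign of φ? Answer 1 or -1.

-1

In disjoint-cycle form the cycle lengths are 6, 3.
A cycle is odd iff its length is even; φ has 1 even-length cycle, so sgn(φ) = (−1)^1 and φ is odd.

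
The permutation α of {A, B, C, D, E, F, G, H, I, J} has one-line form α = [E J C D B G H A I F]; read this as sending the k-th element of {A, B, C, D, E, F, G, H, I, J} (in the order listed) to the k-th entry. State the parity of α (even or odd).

In disjoint-cycle form the cycle lengths are 7, 1, 1, 1.
A cycle of length ℓ contributes ℓ−1 transpositions, so α is a product of 6 transpositions — even.

even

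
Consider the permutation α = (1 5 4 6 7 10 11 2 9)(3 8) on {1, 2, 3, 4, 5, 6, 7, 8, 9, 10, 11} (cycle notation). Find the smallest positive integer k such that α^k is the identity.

The cycle type of α is (9, 2).
The order is lcm(9, 2) = 18.

18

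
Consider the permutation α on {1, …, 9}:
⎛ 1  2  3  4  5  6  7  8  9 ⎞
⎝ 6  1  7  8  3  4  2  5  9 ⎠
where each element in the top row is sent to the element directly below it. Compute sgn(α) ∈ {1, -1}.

-1

In disjoint-cycle form the cycle lengths are 8, 1.
A cycle is odd iff its length is even; α has 1 even-length cycle, so sgn(α) = (−1)^1 and α is odd.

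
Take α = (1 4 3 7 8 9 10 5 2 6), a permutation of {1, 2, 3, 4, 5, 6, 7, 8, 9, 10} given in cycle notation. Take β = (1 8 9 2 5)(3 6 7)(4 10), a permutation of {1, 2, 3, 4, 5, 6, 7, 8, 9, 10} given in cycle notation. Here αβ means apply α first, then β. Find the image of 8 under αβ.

2

First apply α: α(8) = 9, then β(9) = 2. Thus (αβ)(8) = 2.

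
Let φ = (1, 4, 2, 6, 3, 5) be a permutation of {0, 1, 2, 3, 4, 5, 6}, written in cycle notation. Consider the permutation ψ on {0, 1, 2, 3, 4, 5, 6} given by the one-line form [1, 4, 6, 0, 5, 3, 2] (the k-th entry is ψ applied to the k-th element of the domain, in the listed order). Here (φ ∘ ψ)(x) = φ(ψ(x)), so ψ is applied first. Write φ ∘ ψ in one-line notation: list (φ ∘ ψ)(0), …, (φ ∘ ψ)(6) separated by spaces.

(φ ∘ ψ)(x) = φ(ψ(x)). Computing each image: φ(ψ(0)) = φ(1) = 4, φ(ψ(1)) = φ(4) = 2, φ(ψ(2)) = φ(6) = 3, φ(ψ(3)) = φ(0) = 0, φ(ψ(4)) = φ(5) = 1, φ(ψ(5)) = φ(3) = 5, φ(ψ(6)) = φ(2) = 6.
Hence φ ∘ ψ = [4 2 3 0 1 5 6].

4 2 3 0 1 5 6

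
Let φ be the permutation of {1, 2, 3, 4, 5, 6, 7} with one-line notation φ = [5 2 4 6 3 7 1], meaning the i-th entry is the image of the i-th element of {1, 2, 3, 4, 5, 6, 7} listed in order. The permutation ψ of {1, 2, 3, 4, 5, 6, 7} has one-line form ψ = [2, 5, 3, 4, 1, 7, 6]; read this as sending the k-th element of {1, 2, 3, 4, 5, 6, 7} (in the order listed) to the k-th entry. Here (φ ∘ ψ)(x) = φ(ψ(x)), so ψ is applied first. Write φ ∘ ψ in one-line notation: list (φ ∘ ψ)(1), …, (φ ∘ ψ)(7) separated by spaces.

2 3 4 6 5 1 7

(φ ∘ ψ)(x) = φ(ψ(x)). Computing each image: φ(ψ(1)) = φ(2) = 2, φ(ψ(2)) = φ(5) = 3, φ(ψ(3)) = φ(3) = 4, φ(ψ(4)) = φ(4) = 6, φ(ψ(5)) = φ(1) = 5, φ(ψ(6)) = φ(7) = 1, φ(ψ(7)) = φ(6) = 7.
Hence φ ∘ ψ = [2 3 4 6 5 1 7].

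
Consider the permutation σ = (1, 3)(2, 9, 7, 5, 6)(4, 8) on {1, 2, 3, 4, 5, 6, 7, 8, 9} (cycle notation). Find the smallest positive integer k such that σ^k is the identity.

10

The disjoint cycles have lengths 5, 2, 2.
The order of σ is the least common multiple of its cycle lengths: lcm(5, 2, 2) = 10.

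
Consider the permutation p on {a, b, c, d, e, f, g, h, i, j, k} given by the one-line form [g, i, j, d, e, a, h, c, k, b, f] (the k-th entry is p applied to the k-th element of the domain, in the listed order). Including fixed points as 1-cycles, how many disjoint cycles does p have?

The cycle decomposition is (a g h c j b i k f)(d)(e), which has 3 cycles (counting 1-cycles).

3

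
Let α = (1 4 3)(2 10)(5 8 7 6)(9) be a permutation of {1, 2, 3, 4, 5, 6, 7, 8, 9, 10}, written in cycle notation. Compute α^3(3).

3

3 lies in the 3-cycle (1 4 3).
Powers repeat with period 3 on this cycle, and 3 mod 3 = 0, so α^3(3) = α^0(3).
So α^3(3) = 3.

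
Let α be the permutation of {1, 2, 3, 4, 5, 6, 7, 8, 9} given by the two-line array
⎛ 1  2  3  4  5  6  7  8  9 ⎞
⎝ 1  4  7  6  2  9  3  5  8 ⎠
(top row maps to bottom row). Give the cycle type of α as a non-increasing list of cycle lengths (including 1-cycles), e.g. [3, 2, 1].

The disjoint cycles are (1)(2, 4, 6, 9, 8, 5)(3, 7), with lengths 6, 2, 1 in non-increasing order.

[6, 2, 1]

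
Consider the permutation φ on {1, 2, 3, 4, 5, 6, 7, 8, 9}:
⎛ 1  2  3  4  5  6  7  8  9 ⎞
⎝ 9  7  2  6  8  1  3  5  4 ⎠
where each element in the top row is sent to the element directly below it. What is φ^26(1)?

4

Tracing 1 → 9 → … returns to 1 after 4 steps, so 1 lies in a 4-cycle (1 9 4 6).
Since the cycle has length 4, φ^26 acts on it the same as φ^2 (26 mod 4 = 2).
Advancing 2 steps from 1: 1 → 9 → 4.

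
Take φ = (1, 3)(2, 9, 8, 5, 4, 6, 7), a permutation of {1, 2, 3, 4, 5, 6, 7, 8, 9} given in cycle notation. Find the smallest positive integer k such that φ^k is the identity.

The disjoint cycles have lengths 7, 2.
The order of φ is the least common multiple of its cycle lengths: lcm(7, 2) = 14.

14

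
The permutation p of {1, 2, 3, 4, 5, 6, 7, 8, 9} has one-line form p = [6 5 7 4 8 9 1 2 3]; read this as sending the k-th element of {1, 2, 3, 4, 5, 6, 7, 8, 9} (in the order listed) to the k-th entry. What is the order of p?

Writing p as disjoint cycles, the cycle lengths are 5, 3, 1.
The order is lcm(5, 3) = 15.

15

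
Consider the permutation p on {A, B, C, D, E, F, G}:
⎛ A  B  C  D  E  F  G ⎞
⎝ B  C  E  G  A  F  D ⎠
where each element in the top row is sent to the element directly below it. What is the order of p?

4

Decomposing into disjoint cycles gives cycle lengths 4, 2, 1.
The order of p is the least common multiple of its cycle lengths: lcm(4, 2) = 4.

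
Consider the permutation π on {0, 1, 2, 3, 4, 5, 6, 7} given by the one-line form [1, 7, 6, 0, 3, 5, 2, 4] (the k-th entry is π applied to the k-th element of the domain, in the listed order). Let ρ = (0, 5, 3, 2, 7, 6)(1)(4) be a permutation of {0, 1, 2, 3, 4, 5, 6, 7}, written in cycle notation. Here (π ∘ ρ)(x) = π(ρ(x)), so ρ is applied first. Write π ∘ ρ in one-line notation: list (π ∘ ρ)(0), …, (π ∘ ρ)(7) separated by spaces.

For each element, apply ρ then π: 0 → 5 → 5; 1 → 1 → 7; 2 → 7 → 4; 3 → 2 → 6; 4 → 4 → 3; 5 → 3 → 0; 6 → 0 → 1; 7 → 6 → 2.
So π ∘ ρ in one-line form is 5 7 4 6 3 0 1 2.

5 7 4 6 3 0 1 2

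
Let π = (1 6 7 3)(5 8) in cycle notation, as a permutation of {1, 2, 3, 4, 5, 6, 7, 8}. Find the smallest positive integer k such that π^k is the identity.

4

The cycle type of π is (4, 2, 1, 1).
The order of π is the least common multiple of its cycle lengths: lcm(4, 2) = 4.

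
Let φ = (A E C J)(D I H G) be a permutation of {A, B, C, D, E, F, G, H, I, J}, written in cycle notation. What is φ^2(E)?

J

E lies in the 4-cycle (A E C J).
Advancing 2 steps from E: E → C → J.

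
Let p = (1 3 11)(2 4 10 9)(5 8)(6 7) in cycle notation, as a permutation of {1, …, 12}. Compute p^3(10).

4

10 lies in the 4-cycle (2 4 10 9).
Advancing 3 steps from 10: 10 → 9 → 2 → 4.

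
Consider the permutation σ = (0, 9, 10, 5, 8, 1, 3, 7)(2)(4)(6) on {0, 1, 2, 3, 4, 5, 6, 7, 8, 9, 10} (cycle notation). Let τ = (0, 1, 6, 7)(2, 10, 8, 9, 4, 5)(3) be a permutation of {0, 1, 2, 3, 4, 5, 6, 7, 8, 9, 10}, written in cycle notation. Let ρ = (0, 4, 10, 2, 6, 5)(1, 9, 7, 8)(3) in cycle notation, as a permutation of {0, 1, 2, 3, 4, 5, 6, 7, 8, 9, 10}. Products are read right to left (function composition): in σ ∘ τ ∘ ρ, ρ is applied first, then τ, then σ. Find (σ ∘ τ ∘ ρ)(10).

5

Apply the permutations in order: ρ(10) = 2, then τ(2) = 10, then σ(10) = 5. So (σ ∘ τ ∘ ρ)(10) = 5.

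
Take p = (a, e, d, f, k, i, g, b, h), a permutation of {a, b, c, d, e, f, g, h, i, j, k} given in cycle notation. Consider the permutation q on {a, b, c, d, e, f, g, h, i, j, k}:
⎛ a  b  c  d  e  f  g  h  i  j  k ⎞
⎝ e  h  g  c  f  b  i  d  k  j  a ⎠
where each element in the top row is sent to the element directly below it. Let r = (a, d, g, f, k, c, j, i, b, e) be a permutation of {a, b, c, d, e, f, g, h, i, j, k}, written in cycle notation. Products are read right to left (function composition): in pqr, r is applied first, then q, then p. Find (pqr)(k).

b

Apply the permutations in order: r(k) = c, then q(c) = g, then p(g) = b. So (pqr)(k) = b.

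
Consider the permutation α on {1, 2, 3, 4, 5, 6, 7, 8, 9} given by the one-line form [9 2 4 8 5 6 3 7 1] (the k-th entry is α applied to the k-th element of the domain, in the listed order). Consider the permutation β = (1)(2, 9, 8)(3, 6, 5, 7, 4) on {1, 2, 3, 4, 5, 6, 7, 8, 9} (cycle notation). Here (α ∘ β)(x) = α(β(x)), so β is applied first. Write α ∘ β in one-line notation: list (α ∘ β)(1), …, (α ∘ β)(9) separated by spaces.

9 1 6 4 3 5 8 2 7

For each element, apply β then α: 1 → 1 → 9; 2 → 9 → 1; 3 → 6 → 6; 4 → 3 → 4; 5 → 7 → 3; 6 → 5 → 5; 7 → 4 → 8; 8 → 2 → 2; 9 → 8 → 7.
Collecting the images, α ∘ β = [9 1 6 4 3 5 8 2 7].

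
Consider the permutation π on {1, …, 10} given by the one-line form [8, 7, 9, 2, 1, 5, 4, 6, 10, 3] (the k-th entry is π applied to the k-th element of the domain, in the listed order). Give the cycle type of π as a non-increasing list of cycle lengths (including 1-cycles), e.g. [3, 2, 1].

The disjoint cycles are (1, 8, 6, 5)(2, 7, 4)(3, 9, 10), with lengths 4, 3, 3 in non-increasing order.

[4, 3, 3]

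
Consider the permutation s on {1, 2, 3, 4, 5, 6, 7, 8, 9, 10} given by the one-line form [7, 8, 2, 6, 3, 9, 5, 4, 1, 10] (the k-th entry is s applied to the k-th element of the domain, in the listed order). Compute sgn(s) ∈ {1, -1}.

In disjoint-cycle form the cycle lengths are 9, 1.
A cycle of length ℓ contributes ℓ−1 transpositions, so s is a product of 8 transpositions — even.

1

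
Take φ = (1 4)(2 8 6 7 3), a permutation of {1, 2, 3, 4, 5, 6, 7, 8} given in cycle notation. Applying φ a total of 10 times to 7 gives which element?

7 lies in the 5-cycle (2 8 6 7 3).
Since the cycle has length 5, φ^10 acts on it the same as φ^0 (10 mod 5 = 0).
So φ^10(7) = 7.

7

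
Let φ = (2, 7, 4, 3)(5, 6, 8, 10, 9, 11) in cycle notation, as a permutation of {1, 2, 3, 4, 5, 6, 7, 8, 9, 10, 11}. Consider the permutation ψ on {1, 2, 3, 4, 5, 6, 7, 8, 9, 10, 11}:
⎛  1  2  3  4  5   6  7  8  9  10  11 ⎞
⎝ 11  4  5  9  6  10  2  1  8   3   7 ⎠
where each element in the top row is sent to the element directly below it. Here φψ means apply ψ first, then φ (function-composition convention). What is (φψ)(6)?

(φψ)(6) = φ(ψ(6)). ψ(6) = 10, then φ(10) = 9. So (φψ)(6) = 9.

9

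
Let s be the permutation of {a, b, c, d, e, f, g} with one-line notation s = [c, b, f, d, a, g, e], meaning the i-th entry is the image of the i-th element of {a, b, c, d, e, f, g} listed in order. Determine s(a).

c

a is element number 1 of the domain, and entry number 1 of the one-line form is c, so s(a) = c.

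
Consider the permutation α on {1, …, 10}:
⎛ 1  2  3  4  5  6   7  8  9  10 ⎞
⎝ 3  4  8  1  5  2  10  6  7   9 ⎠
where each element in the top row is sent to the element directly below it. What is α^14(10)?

Tracing 10 → 9 → … returns to 10 after 3 steps, so 10 lies in a 3-cycle (7 10 9).
Powers repeat with period 3 on this cycle, and 14 mod 3 = 2, so α^14(10) = α^2(10).
Advancing 2 steps from 10: 10 → 9 → 7.

7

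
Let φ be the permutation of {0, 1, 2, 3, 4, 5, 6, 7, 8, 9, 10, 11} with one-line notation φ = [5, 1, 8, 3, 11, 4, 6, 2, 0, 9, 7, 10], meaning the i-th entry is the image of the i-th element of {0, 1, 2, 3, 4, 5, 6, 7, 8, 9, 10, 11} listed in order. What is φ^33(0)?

Tracing 0 → 5 → … returns to 0 after 8 steps, so 0 lies in an 8-cycle (0, 5, 4, 11, 10, 7, 2, 8).
Since the cycle has length 8, φ^33 acts on it the same as φ^1 (33 mod 8 = 1).
Stepping 1 place around the cycle: 0 → 5.

5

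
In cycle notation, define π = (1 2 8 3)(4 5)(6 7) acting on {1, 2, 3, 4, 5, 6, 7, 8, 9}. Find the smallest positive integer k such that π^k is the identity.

The disjoint cycles have lengths 4, 2, 2, 1.
Since disjoint cycles commute, ord(π) = lcm(4, 2, 2) = 4.

4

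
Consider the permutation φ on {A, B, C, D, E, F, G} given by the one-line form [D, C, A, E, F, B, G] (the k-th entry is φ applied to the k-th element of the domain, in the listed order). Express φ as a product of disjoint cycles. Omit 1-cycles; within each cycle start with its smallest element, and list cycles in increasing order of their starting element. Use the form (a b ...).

From A: A → D → E → F → B → C → A, closing the cycle (A D E F B C).
Continuing from each remaining unvisited element yields (A D E F B C).

(A D E F B C)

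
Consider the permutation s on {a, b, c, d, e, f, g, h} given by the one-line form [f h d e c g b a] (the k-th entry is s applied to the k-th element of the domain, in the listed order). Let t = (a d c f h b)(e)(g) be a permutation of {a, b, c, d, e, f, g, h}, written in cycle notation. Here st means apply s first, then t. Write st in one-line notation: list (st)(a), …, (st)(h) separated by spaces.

(st)(x) = t(s(x)). Computing each image: t(s(a)) = t(f) = h, t(s(b)) = t(h) = b, t(s(c)) = t(d) = c, t(s(d)) = t(e) = e, t(s(e)) = t(c) = f, t(s(f)) = t(g) = g, t(s(g)) = t(b) = a, t(s(h)) = t(a) = d.
Hence st = [h b c e f g a d].

h b c e f g a d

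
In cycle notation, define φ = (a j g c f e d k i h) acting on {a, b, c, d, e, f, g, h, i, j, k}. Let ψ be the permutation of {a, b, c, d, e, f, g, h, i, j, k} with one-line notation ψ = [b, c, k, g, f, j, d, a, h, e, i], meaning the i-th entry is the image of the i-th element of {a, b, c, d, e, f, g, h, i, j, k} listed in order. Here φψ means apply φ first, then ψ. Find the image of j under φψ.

d

First apply φ: φ(j) = g, then ψ(g) = d. Thus (φψ)(j) = d.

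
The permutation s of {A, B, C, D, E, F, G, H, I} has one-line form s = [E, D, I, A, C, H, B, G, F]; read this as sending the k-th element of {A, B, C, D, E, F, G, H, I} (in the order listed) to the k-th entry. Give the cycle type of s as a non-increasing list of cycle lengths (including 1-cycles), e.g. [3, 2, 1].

The disjoint cycles are (A E C I F H G B D), with lengths 9 in non-increasing order.

[9]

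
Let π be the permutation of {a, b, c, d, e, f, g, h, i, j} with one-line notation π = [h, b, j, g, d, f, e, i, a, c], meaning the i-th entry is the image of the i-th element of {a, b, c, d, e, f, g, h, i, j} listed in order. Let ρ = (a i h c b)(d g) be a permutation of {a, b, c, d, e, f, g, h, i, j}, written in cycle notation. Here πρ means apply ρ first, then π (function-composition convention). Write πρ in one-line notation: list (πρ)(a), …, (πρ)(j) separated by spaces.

For each element, apply ρ then π: a → i → a; b → a → h; c → b → b; d → g → e; e → e → d; f → f → f; g → d → g; h → c → j; i → h → i; j → j → c.
Collecting the images, πρ = [a h b e d f g j i c].

a h b e d f g j i c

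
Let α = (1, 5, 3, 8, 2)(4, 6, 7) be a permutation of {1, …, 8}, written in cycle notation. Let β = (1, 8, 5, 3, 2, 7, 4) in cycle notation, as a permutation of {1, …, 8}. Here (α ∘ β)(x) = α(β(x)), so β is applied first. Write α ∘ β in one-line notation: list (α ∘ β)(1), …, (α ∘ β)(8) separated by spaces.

2 4 1 5 8 7 6 3

(α ∘ β)(x) = α(β(x)). Computing each image: α(β(1)) = α(8) = 2, α(β(2)) = α(7) = 4, α(β(3)) = α(2) = 1, α(β(4)) = α(1) = 5, α(β(5)) = α(3) = 8, α(β(6)) = α(6) = 7, α(β(7)) = α(4) = 6, α(β(8)) = α(5) = 3.
Hence α ∘ β = [2 4 1 5 8 7 6 3].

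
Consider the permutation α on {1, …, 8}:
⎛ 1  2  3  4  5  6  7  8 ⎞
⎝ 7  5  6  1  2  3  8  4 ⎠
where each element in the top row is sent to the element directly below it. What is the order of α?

4

Writing α as disjoint cycles, the cycle lengths are 4, 2, 2.
Since disjoint cycles commute, ord(α) = lcm(4, 2, 2) = 4.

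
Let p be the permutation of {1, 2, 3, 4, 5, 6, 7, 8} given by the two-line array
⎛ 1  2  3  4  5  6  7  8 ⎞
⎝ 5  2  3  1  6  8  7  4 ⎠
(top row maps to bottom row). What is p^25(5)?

5

Tracing 5 → 6 → … returns to 5 after 5 steps, so 5 lies in a 5-cycle (1 5 6 8 4).
On a 5-cycle, p^5 is the identity, so p^25 = p^0 there (25 ≡ 0 mod 5).
So p^25(5) = 5.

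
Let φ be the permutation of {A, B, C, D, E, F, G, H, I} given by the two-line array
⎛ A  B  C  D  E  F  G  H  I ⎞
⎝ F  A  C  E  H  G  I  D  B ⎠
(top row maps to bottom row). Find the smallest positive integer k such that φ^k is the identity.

15

Writing φ as disjoint cycles, the cycle lengths are 5, 3, 1.
The order is lcm(5, 3) = 15.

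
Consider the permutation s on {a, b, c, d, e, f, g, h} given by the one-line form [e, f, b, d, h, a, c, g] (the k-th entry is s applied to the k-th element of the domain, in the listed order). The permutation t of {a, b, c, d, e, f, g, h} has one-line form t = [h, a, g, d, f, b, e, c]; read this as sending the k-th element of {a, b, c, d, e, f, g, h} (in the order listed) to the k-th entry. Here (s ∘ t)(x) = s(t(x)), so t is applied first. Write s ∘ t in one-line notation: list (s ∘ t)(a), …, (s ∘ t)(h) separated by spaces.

For each element, apply t then s: a → h → g; b → a → e; c → g → c; d → d → d; e → f → a; f → b → f; g → e → h; h → c → b.
So s ∘ t in one-line form is g e c d a f h b.

g e c d a f h b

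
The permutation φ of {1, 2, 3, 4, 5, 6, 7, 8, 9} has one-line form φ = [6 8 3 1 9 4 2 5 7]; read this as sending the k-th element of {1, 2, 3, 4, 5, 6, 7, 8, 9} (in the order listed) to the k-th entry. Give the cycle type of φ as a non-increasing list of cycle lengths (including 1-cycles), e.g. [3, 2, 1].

The disjoint cycles are (1, 6, 4)(2, 8, 5, 9, 7)(3), with lengths 5, 3, 1 in non-increasing order.

[5, 3, 1]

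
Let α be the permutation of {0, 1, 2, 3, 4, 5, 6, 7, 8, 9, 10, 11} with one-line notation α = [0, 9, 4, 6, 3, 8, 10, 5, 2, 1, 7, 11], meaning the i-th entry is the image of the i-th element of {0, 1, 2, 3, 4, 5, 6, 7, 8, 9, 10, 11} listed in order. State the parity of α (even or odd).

In disjoint-cycle form the cycle lengths are 8, 2, 1, 1.
A cycle is odd iff its length is even; α has 2 even-length cycles, so sgn(α) = (−1)^2 and α is even.

even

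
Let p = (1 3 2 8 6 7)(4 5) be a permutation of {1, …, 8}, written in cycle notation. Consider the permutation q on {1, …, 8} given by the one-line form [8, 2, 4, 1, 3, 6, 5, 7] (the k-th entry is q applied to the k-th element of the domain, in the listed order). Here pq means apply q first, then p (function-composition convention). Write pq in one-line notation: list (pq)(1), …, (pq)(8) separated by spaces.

6 8 5 3 2 7 4 1

(pq)(x) = p(q(x)). Computing each image: p(q(1)) = p(8) = 6, p(q(2)) = p(2) = 8, p(q(3)) = p(4) = 5, p(q(4)) = p(1) = 3, p(q(5)) = p(3) = 2, p(q(6)) = p(6) = 7, p(q(7)) = p(5) = 4, p(q(8)) = p(7) = 1.
Hence pq = [6 8 5 3 2 7 4 1].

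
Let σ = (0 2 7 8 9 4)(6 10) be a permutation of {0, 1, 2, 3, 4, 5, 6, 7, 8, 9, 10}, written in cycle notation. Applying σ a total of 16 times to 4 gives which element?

8

4 lies in the 6-cycle (0 2 7 8 9 4).
Since the cycle has length 6, σ^16 acts on it the same as σ^4 (16 mod 6 = 4).
Advancing 4 steps from 4: 4 → 0 → 2 → 7 → 8.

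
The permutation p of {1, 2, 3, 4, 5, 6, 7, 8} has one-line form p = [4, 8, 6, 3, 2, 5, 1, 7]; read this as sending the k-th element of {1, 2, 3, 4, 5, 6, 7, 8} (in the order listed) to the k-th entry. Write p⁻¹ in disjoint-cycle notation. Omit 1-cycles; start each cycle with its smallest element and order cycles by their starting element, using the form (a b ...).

(1 7 8 2 5 6 3 4)

The cycle decomposition of p is (1 4 3 6 5 2 8 7).
The inverse reverses every cycle; in canonical form, p⁻¹ = (1 7 8 2 5 6 3 4).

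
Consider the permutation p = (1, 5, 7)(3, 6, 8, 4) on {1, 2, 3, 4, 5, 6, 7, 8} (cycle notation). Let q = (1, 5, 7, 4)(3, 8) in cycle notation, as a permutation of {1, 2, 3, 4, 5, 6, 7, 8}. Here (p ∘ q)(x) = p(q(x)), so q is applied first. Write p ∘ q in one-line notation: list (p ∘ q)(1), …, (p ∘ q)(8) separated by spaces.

Chase each element through q then p: 1 → 5 → 7; 2 → 2 → 2; 3 → 8 → 4; 4 → 1 → 5; 5 → 7 → 1; 6 → 6 → 8; 7 → 4 → 3; 8 → 3 → 6.
So p ∘ q in one-line form is 7 2 4 5 1 8 3 6.

7 2 4 5 1 8 3 6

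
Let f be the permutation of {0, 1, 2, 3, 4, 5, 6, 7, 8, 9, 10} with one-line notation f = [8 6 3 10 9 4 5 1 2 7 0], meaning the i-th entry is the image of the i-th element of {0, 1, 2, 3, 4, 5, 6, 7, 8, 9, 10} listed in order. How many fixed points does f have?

0

No element satisfies f(x) = x, so there are 0 fixed points.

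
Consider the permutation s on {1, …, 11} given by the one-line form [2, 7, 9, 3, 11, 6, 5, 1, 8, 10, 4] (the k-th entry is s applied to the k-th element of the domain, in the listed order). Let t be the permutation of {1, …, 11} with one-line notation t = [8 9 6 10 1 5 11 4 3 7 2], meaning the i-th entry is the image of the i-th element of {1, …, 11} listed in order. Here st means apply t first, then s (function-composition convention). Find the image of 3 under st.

6

First apply t: t(3) = 6, then s(6) = 6. Thus (st)(3) = 6.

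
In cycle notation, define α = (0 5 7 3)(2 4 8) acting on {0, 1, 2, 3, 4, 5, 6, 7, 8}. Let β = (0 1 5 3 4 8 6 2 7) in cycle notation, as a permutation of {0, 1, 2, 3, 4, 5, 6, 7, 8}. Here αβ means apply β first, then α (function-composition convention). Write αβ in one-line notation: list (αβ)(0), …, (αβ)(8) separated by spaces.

For each element, apply β then α: 0 → 1 → 1; 1 → 5 → 7; 2 → 7 → 3; 3 → 4 → 8; 4 → 8 → 2; 5 → 3 → 0; 6 → 2 → 4; 7 → 0 → 5; 8 → 6 → 6.
So αβ in one-line form is 1 7 3 8 2 0 4 5 6.

1 7 3 8 2 0 4 5 6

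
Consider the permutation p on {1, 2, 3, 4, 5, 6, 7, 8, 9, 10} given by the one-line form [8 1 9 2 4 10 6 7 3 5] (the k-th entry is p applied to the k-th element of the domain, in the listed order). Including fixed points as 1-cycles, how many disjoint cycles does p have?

2

The cycle decomposition is (1, 8, 7, 6, 10, 5, 4, 2)(3, 9), which has 2 cycles (counting 1-cycles).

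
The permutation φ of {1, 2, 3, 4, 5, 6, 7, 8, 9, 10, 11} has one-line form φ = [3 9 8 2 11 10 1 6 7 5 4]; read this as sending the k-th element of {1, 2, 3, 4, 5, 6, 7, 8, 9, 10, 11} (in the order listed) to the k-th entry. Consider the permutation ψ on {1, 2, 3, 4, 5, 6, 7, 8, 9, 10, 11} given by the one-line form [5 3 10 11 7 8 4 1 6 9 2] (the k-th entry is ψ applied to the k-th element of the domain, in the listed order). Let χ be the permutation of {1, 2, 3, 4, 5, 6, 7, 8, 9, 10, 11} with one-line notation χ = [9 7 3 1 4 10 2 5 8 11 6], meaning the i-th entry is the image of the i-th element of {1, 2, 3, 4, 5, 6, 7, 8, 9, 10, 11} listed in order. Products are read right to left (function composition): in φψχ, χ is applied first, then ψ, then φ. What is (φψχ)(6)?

Chase 6: χ(6) = 10; ψ(10) = 9; φ(9) = 7. Hence (φψχ)(6) = 7.

7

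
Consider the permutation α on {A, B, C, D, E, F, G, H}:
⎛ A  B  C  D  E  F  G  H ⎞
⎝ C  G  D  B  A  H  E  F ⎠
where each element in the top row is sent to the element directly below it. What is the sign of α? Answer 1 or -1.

In disjoint-cycle form the cycle lengths are 6, 2.
A cycle is odd iff its length is even; α has 2 even-length cycles, so sgn(α) = (−1)^2 and α is even.

1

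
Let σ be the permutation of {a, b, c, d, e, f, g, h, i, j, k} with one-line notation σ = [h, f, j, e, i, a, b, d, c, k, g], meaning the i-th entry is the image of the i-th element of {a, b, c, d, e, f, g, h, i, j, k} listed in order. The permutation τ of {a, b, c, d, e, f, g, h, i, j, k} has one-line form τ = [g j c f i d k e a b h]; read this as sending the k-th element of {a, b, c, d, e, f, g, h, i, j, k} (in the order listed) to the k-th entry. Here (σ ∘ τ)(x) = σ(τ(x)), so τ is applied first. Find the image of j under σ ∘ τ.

f

First apply τ: τ(j) = b, then σ(b) = f. Thus (σ ∘ τ)(j) = f.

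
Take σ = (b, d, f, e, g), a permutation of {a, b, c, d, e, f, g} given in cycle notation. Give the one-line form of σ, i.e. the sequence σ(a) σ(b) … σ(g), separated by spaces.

Reading each image from the cycles: a→a, b→d, c→c, d→f, e→g, f→e, g→b.
So the one-line form is a d c f g e b.

a d c f g e b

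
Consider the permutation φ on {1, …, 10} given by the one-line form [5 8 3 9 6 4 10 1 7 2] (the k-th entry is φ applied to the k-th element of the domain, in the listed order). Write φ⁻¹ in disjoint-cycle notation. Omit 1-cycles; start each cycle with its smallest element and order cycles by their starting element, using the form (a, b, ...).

The cycle decomposition of φ is (1, 5, 6, 4, 9, 7, 10, 2, 8).
The inverse reverses every cycle; in canonical form, φ⁻¹ = (1, 8, 2, 10, 7, 9, 4, 6, 5).

(1, 8, 2, 10, 7, 9, 4, 6, 5)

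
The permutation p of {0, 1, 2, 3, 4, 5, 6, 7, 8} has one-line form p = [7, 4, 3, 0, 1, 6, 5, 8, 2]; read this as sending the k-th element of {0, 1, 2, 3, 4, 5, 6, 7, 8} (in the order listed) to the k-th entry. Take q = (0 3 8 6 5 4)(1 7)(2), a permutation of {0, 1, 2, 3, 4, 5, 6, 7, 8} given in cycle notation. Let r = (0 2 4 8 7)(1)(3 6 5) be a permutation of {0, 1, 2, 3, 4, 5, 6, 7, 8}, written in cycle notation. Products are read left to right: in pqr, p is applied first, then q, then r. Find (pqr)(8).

4

(pqr)(8) = r(q(p(8))). p(8) = 2, then q(2) = 2, then r(2) = 4, so the result is 4.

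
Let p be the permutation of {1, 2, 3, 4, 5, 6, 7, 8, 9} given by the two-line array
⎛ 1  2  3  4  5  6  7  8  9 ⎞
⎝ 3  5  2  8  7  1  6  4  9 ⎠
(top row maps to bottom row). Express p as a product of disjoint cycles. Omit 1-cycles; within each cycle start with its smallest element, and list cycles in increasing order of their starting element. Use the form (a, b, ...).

Iterating p from 1 gives 1 → 3 → 2 → 5 → 7 → 6 → 1; that is the 6-cycle (1, 3, 2, 5, 7, 6).
Continuing from each remaining unvisited element yields (1, 3, 2, 5, 7, 6)(4, 8).

(1, 3, 2, 5, 7, 6)(4, 8)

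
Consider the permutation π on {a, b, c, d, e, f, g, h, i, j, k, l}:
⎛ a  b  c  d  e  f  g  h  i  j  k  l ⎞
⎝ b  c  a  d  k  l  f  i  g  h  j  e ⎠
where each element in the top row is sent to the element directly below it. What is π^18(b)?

b

Tracing b → c → … returns to b after 3 steps, so b lies in a 3-cycle (a b c).
Since the cycle has length 3, π^18 acts on it the same as π^0 (18 mod 3 = 0).
So π^18(b) = b.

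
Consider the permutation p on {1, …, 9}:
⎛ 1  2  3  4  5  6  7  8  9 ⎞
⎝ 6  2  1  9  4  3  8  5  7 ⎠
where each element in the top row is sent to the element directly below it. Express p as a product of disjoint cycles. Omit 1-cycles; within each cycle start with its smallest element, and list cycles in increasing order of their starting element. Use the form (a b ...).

From 1: 1 → 6 → 3 → 1, closing the cycle (1 6 3).
Continuing from each remaining unvisited element yields (1 6 3)(4 9 7 8 5).

(1 6 3)(4 9 7 8 5)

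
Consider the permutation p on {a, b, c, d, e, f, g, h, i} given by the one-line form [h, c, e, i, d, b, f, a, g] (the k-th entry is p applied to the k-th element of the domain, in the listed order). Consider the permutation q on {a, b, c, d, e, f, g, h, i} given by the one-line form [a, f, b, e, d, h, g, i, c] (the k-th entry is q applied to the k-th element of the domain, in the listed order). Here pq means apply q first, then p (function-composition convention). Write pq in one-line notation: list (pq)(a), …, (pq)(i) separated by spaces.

(pq)(x) = p(q(x)). Computing each image: p(q(a)) = p(a) = h, p(q(b)) = p(f) = b, p(q(c)) = p(b) = c, p(q(d)) = p(e) = d, p(q(e)) = p(d) = i, p(q(f)) = p(h) = a, p(q(g)) = p(g) = f, p(q(h)) = p(i) = g, p(q(i)) = p(c) = e.
Hence pq = [h b c d i a f g e].

h b c d i a f g e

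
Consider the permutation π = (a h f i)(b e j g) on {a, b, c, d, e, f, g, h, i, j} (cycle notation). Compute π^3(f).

h

f lies in the 4-cycle (a h f i).
Advancing 3 steps from f: f → i → a → h.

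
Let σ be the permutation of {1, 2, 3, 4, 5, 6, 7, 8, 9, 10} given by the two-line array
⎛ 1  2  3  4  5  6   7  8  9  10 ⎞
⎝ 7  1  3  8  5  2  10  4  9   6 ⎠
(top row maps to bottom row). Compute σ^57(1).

10

Tracing 1 → 7 → … returns to 1 after 5 steps, so 1 lies in a 5-cycle (1 7 10 6 2).
Powers repeat with period 5 on this cycle, and 57 mod 5 = 2, so σ^57(1) = σ^2(1).
Advancing 2 steps from 1: 1 → 7 → 10.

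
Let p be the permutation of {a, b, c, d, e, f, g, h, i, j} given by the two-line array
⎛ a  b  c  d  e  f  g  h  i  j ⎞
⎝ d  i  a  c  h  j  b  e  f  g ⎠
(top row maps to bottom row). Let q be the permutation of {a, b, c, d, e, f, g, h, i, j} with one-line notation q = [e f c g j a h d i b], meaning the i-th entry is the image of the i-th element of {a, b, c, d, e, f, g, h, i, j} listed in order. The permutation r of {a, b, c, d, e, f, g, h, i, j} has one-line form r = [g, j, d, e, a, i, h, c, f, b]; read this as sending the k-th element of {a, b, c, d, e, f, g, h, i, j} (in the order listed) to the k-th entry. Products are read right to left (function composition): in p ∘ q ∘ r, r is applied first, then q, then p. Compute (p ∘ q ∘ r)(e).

h

Apply the permutations in order: r(e) = a, then q(a) = e, then p(e) = h. So (p ∘ q ∘ r)(e) = h.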